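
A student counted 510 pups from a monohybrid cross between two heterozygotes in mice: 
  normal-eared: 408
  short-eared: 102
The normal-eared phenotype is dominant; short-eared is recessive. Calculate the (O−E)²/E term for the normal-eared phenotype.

For a monohybrid cross between heterozygotes with complete dominance, the expected phenotypic ratio is 3:1.
Total ratio parts = 4. Expected numbers out of 510:
  normal-eared: 510 × 3/4 = 382.5
  short-eared: 510 × 1/4 = 127.5
Contribution of normal-eared: (408 − 382.5)² / 382.5 = 1.7000

1.700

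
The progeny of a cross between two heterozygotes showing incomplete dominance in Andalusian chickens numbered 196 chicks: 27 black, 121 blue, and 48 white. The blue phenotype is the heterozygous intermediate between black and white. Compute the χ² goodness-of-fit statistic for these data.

15.296

With incomplete dominance, a heterozygote × heterozygote cross gives a 1:2:1 phenotypic ratio.
Expected counts for N = 196 under a 1:2:1 ratio (total parts = 4):
  black: 196 × 1/4 = 49
  blue: 196 × 2/4 = 98
  white: 196 × 1/4 = 49
χ² = Σ (O − E)² / E
  black: (27 − 49)² / 49 = 9.8776
  blue: (121 − 98)² / 98 = 5.3980
  white: (48 − 49)² / 49 = 0.0204
χ² = 9.8776 + 5.3980 + 0.0204 = 15.296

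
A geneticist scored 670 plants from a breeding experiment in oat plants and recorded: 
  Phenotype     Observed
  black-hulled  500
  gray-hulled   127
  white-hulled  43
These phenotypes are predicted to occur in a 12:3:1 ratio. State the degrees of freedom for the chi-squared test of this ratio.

2

A goodness-of-fit test with 3 phenotype classes has df = 3 − 1 = 2.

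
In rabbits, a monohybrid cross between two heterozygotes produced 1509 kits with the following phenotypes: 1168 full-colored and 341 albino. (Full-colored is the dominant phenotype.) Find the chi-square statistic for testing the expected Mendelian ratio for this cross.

For a monohybrid cross between heterozygotes with complete dominance, the expected phenotypic ratio is 3:1.
The 3:1 ratio has 4 parts, so with N = 1509 the expected counts are:
  full-colored: 1509 × 3/4 = 1131.75
  albino: 1509 × 1/4 = 377.25
χ² = Σ (O − E)² / E
  full-colored: (1168 − 1131.75)² / 1131.75 = 1.1611
  albino: (341 − 377.25)² / 377.25 = 3.4833
χ² = 1.1611 + 3.4833 = 4.6444 ≈ 4.644

4.644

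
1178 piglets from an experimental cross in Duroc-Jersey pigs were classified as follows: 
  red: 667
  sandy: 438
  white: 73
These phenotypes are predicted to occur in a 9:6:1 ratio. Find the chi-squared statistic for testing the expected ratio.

0.066

Total ratio parts = 16. Expected numbers out of 1178:
  red: 1178 × 9/16 = 662.625
  sandy: 1178 × 6/16 = 441.75
  white: 1178 × 1/16 = 73.625
χ² = Σ (O − E)² / E
  red: (667 − 662.625)² / 662.625 = 0.0289
  sandy: (438 − 441.75)² / 441.75 = 0.0318
  white: (73 − 73.625)² / 73.625 = 0.0053
χ² = 0.0289 + 0.0318 + 0.0053 = 0.066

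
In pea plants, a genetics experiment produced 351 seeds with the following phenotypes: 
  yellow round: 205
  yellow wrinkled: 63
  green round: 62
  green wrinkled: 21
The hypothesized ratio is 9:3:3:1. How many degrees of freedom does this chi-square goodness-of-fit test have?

A goodness-of-fit test with 4 phenotype classes has df = 4 − 1 = 3.

3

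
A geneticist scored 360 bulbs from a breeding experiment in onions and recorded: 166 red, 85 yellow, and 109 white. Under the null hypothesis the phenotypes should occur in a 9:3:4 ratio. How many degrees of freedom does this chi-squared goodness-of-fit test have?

2

A goodness-of-fit test with 3 phenotype classes has df = 3 − 1 = 2.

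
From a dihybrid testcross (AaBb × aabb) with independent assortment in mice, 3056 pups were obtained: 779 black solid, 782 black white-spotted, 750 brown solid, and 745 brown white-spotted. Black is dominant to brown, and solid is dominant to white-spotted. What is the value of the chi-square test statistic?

1.448

A dihybrid testcross with independent assortment gives a 1:1:1:1 ratio.
Expected counts for N = 3056 under a 1:1:1:1 ratio (total parts = 4):
  black solid: 3056 × 1/4 = 764
  black white-spotted: 3056 × 1/4 = 764
  brown solid: 3056 × 1/4 = 764
  brown white-spotted: 3056 × 1/4 = 764
χ² = Σ (O − E)² / E
  black solid: (779 − 764)² / 764 = 0.2945
  black white-spotted: (782 − 764)² / 764 = 0.4241
  brown solid: (750 − 764)² / 764 = 0.2565
  brown white-spotted: (745 − 764)² / 764 = 0.4725
χ² = 0.2945 + 0.4241 + 0.2565 + 0.4725 = 1.4476 ≈ 1.448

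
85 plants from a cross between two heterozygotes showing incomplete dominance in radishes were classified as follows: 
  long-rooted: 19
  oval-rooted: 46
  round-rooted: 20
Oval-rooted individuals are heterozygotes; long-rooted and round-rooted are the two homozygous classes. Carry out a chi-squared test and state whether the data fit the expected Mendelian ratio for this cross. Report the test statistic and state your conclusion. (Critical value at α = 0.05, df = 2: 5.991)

With incomplete dominance, a heterozygote × heterozygote cross gives a 1:2:1 phenotypic ratio.
Under the 1:2:1 hypothesis (Σ ratio = 4, N = 85):
  long-rooted: 85 × 1/4 = 21.25
  oval-rooted: 85 × 2/4 = 42.5
  round-rooted: 85 × 1/4 = 21.25
χ² = Σ (O − E)² / E
  long-rooted: (19 − 21.25)² / 21.25 = 0.2382
  oval-rooted: (46 − 42.5)² / 42.5 = 0.2882
  round-rooted: (20 − 21.25)² / 21.25 = 0.0735
χ² = 0.2382 + 0.2882 + 0.0735 = 0.5999 ≈ 0.600
Degrees of freedom = 3 − 1 = 2; critical value at α = 0.05 is 5.991.
Since 0.600 < 5.991, we fail to reject the null hypothesis — the data are consistent with the 1:2:1 ratio.

0.600; consistent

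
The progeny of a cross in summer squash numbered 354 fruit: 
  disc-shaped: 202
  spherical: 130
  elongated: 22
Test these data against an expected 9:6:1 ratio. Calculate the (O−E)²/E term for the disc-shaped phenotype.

0.042

Expected counts for N = 354 under a 9:6:1 ratio (total parts = 16):
  disc-shaped: 354 × 9/16 = 199.125
  spherical: 354 × 6/16 = 132.75
  elongated: 354 × 1/16 = 22.125
Contribution of disc-shaped: (202 − 199.125)² / 199.125 = 0.0415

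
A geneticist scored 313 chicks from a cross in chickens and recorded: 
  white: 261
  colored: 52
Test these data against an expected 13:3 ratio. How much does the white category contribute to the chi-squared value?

The 13:3 ratio has 16 parts, so with N = 313 the expected counts are:
  white: 313 × 13/16 = 254.3125
  colored: 313 × 3/16 = 58.6875
Contribution of white: (261 − 254.3125)² / 254.3125 = 0.1759

0.176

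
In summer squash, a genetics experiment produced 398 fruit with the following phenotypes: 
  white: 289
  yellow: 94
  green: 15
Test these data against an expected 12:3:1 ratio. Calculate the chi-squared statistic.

Under the 12:3:1 hypothesis (Σ ratio = 16, N = 398):
  white: 398 × 12/16 = 298.5
  yellow: 398 × 3/16 = 74.625
  green: 398 × 1/16 = 24.875
χ² = Σ (O − E)² / E
  white: (289 − 298.5)² / 298.5 = 0.3023
  yellow: (94 − 74.625)² / 74.625 = 5.0304
  green: (15 − 24.875)² / 24.875 = 3.9202
χ² = 0.3023 + 5.0304 + 3.9202 = 9.2529 ≈ 9.253

9.253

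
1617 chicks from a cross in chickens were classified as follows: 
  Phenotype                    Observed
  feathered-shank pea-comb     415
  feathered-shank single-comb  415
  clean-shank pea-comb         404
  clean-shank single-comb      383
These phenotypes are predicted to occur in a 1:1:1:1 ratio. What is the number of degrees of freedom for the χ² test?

A goodness-of-fit test with 4 phenotype classes has df = 4 − 1 = 3.

3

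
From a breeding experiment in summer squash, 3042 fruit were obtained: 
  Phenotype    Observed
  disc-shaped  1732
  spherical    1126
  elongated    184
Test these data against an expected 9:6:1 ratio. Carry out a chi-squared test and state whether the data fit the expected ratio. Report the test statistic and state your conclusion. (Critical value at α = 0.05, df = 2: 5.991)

0.643; consistent

Total ratio parts = 16. Expected numbers out of 3042:
  disc-shaped: 3042 × 9/16 = 1711.125
  spherical: 3042 × 6/16 = 1140.75
  elongated: 3042 × 1/16 = 190.125
χ² = Σ (O − E)² / E
  disc-shaped: (1732 − 1711.125)² / 1711.125 = 0.2547
  spherical: (1126 − 1140.75)² / 1140.75 = 0.1907
  elongated: (184 − 190.125)² / 190.125 = 0.1973
χ² = 0.2547 + 0.1907 + 0.1973 = 0.6427 ≈ 0.643
Degrees of freedom = 3 − 1 = 2; critical value at α = 0.05 is 5.991.
Since 0.643 < 5.991, we fail to reject the null hypothesis — the data are consistent with the 9:6:1 ratio.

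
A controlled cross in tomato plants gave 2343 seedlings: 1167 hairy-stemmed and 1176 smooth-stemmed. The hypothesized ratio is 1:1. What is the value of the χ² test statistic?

Expected counts for N = 2343 under a 1:1 ratio (total parts = 2):
  hairy-stemmed: 2343 × 1/2 = 1171.5
  smooth-stemmed: 2343 × 1/2 = 1171.5
χ² = Σ (O − E)² / E
  hairy-stemmed: (1167 − 1171.5)² / 1171.5 = 0.0173
  smooth-stemmed: (1176 − 1171.5)² / 1171.5 = 0.0173
χ² = 0.0173 + 0.0173 = 0.0346 ≈ 0.035

0.035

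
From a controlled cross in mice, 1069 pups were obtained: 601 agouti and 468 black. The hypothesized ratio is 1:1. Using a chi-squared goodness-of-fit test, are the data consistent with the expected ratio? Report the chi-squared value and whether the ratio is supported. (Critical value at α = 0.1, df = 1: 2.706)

The 1:1 ratio has 2 parts, so with N = 1069 the expected counts are:
  agouti: 1069 × 1/2 = 534.5
  black: 1069 × 1/2 = 534.5
χ² = Σ (O − E)² / E
  agouti: (601 − 534.5)² / 534.5 = 8.2736
  black: (468 − 534.5)² / 534.5 = 8.2736
χ² = 8.2736 + 8.2736 = 16.5472 ≈ 16.547
Degrees of freedom = 2 − 1 = 1; critical value at α = 0.1 is 2.706.
Since 16.547 > 2.706, we reject the null hypothesis — the data do not fit the 1:1 ratio.

16.547; not consistent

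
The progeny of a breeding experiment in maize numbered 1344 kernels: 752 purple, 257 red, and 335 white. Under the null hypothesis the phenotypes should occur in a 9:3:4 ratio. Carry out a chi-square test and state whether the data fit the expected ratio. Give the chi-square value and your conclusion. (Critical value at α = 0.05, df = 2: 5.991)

The 9:3:4 ratio has 16 parts, so with N = 1344 the expected counts are:
  purple: 1344 × 9/16 = 756
  red: 1344 × 3/16 = 252
  white: 1344 × 4/16 = 336
χ² = Σ (O − E)² / E
  purple: (752 − 756)² / 756 = 0.0212
  red: (257 − 252)² / 252 = 0.0992
  white: (335 − 336)² / 336 = 0.0030
χ² = 0.0212 + 0.0992 + 0.0030 = 0.1234 ≈ 0.123
Degrees of freedom = 3 − 1 = 2; critical value at α = 0.05 is 5.991.
Since 0.123 < 5.991, we fail to reject the null hypothesis — the data are consistent with the 9:3:4 ratio.

0.123; consistent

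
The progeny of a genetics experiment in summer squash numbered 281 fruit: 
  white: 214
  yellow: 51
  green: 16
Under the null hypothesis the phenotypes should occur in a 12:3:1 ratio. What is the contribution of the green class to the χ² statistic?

Under the 12:3:1 hypothesis (Σ ratio = 16, N = 281):
  white: 281 × 12/16 = 210.75
  yellow: 281 × 3/16 = 52.6875
  green: 281 × 1/16 = 17.5625
Contribution of green: (16 − 17.5625)² / 17.5625 = 0.1390

0.139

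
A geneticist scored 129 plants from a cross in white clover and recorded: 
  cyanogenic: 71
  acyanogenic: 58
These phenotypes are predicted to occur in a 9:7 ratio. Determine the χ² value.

0.077

The 9:7 ratio has 16 parts, so with N = 129 the expected counts are:
  cyanogenic: 129 × 9/16 = 72.5625
  acyanogenic: 129 × 7/16 = 56.4375
χ² = Σ (O − E)² / E
  cyanogenic: (71 − 72.5625)² / 72.5625 = 0.0336
  acyanogenic: (58 − 56.4375)² / 56.4375 = 0.0433
χ² = 0.0336 + 0.0433 = 0.0769 ≈ 0.077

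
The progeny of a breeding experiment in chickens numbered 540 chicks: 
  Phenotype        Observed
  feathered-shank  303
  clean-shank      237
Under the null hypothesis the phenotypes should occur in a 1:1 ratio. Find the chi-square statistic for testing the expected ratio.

The 1:1 ratio has 2 parts, so with N = 540 the expected counts are:
  feathered-shank: 540 × 1/2 = 270
  clean-shank: 540 × 1/2 = 270
χ² = Σ (O − E)² / E
  feathered-shank: (303 − 270)² / 270 = 4.0333
  clean-shank: (237 − 270)² / 270 = 4.0333
χ² = 4.0333 + 4.0333 = 8.0666 ≈ 8.067

8.067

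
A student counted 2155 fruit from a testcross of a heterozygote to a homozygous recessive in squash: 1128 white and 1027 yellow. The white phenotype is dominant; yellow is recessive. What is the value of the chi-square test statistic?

4.734

A testcross of a heterozygote (Aa × aa) gives a 1:1 phenotypic ratio.
The 1:1 ratio has 2 parts, so with N = 2155 the expected counts are:
  white: 2155 × 1/2 = 1077.5
  yellow: 2155 × 1/2 = 1077.5
χ² = Σ (O − E)² / E
  white: (1128 − 1077.5)² / 1077.5 = 2.3668
  yellow: (1027 − 1077.5)² / 1077.5 = 2.3668
χ² = 2.3668 + 2.3668 = 4.7336 ≈ 4.734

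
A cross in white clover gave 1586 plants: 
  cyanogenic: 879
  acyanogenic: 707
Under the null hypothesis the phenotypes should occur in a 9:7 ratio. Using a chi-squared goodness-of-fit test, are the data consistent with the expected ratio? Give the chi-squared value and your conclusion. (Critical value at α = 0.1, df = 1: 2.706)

0.441; consistent

The 9:7 ratio has 16 parts, so with N = 1586 the expected counts are:
  cyanogenic: 1586 × 9/16 = 892.125
  acyanogenic: 1586 × 7/16 = 693.875
χ² = Σ (O − E)² / E
  cyanogenic: (879 − 892.125)² / 892.125 = 0.1931
  acyanogenic: (707 − 693.875)² / 693.875 = 0.2483
χ² = 0.1931 + 0.2483 = 0.4414 ≈ 0.441
Degrees of freedom = 2 − 1 = 1; critical value at α = 0.1 is 2.706.
Since 0.441 < 2.706, we fail to reject the null hypothesis — the data are consistent with the 9:7 ratio.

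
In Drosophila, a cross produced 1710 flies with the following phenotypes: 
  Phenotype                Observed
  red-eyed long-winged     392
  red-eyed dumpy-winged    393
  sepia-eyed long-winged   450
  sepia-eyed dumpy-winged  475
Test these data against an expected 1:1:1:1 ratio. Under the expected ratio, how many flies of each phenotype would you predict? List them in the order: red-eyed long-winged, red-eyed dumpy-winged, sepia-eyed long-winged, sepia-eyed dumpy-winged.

427.5, 427.5, 427.5, 427.5

Under the 1:1:1:1 hypothesis (Σ ratio = 4, N = 1710):
  red-eyed long-winged: 1710 × 1/4 = 427.5
  red-eyed dumpy-winged: 1710 × 1/4 = 427.5
  sepia-eyed long-winged: 1710 × 1/4 = 427.5
  sepia-eyed dumpy-winged: 1710 × 1/4 = 427.5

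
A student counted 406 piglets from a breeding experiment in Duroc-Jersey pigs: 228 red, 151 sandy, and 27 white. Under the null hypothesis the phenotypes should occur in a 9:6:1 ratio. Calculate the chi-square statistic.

0.115

The 9:6:1 ratio has 16 parts, so with N = 406 the expected counts are:
  red: 406 × 9/16 = 228.375
  sandy: 406 × 6/16 = 152.25
  white: 406 × 1/16 = 25.375
χ² = Σ (O − E)² / E
  red: (228 − 228.375)² / 228.375 = 0.0006
  sandy: (151 − 152.25)² / 152.25 = 0.0103
  white: (27 − 25.375)² / 25.375 = 0.1041
χ² = 0.0006 + 0.0103 + 0.1041 = 0.115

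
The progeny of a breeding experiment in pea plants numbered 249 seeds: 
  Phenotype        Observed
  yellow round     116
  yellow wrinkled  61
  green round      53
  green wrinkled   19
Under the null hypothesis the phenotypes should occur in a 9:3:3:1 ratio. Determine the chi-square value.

Under the 9:3:3:1 hypothesis (Σ ratio = 16, N = 249):
  yellow round: 249 × 9/16 = 140.0625
  yellow wrinkled: 249 × 3/16 = 46.6875
  green round: 249 × 3/16 = 46.6875
  green wrinkled: 249 × 1/16 = 15.5625
χ² = Σ (O − E)² / E
  yellow round: (116 − 140.0625)² / 140.0625 = 4.1339
  yellow wrinkled: (61 − 46.6875)² / 46.6875 = 4.3876
  green round: (53 − 46.6875)² / 46.6875 = 0.8535
  green wrinkled: (19 − 15.5625)² / 15.5625 = 0.7593
χ² = 4.1339 + 4.3876 + 0.8535 + 0.7593 = 10.1343 ≈ 10.134

10.134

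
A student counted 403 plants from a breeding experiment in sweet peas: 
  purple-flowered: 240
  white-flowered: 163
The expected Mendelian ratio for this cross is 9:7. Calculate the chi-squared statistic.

1.787

Expected counts for N = 403 under a 9:7 ratio (total parts = 16):
  purple-flowered: 403 × 9/16 = 226.6875
  white-flowered: 403 × 7/16 = 176.3125
χ² = Σ (O − E)² / E
  purple-flowered: (240 − 226.6875)² / 226.6875 = 0.7818
  white-flowered: (163 − 176.3125)² / 176.3125 = 1.0052
χ² = 0.7818 + 1.0052 = 1.787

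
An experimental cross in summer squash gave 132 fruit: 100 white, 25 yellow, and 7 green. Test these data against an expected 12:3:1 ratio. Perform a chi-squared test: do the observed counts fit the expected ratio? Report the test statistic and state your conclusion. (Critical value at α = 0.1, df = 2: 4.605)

Total ratio parts = 16. Expected numbers out of 132:
  white: 132 × 12/16 = 99
  yellow: 132 × 3/16 = 24.75
  green: 132 × 1/16 = 8.25
χ² = Σ (O − E)² / E
  white: (100 − 99)² / 99 = 0.0101
  yellow: (25 − 24.75)² / 24.75 = 0.0025
  green: (7 − 8.25)² / 8.25 = 0.1894
χ² = 0.0101 + 0.0025 + 0.1894 = 0.202
Degrees of freedom = 3 − 1 = 2; critical value at α = 0.1 is 4.605.
Since 0.202 < 4.605, we fail to reject the null hypothesis — the data are consistent with the 12:3:1 ratio.

0.202; consistent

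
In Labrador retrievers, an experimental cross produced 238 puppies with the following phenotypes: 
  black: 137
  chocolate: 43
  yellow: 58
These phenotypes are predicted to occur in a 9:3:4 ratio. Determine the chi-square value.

Expected counts for N = 238 under a 9:3:4 ratio (total parts = 16):
  black: 238 × 9/16 = 133.875
  chocolate: 238 × 3/16 = 44.625
  yellow: 238 × 4/16 = 59.5
χ² = Σ (O − E)² / E
  black: (137 − 133.875)² / 133.875 = 0.0729
  chocolate: (43 − 44.625)² / 44.625 = 0.0592
  yellow: (58 − 59.5)² / 59.5 = 0.0378
χ² = 0.0729 + 0.0592 + 0.0378 = 0.1699 ≈ 0.170

0.170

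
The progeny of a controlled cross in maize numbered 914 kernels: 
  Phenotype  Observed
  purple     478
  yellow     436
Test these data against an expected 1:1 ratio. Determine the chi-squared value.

1.930

Expected counts for N = 914 under a 1:1 ratio (total parts = 2):
  purple: 914 × 1/2 = 457
  yellow: 914 × 1/2 = 457
χ² = Σ (O − E)² / E
  purple: (478 − 457)² / 457 = 0.9650
  yellow: (436 − 457)² / 457 = 0.9650
χ² = 0.9650 + 0.9650 = 1.930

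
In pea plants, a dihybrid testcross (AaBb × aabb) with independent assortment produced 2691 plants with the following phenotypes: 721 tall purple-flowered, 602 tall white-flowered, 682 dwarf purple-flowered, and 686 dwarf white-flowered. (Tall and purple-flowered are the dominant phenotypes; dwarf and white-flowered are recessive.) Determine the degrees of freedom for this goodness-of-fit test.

A dihybrid testcross with independent assortment gives a 1:1:1:1 ratio.
A goodness-of-fit test with 4 phenotype classes has df = 4 − 1 = 3.

3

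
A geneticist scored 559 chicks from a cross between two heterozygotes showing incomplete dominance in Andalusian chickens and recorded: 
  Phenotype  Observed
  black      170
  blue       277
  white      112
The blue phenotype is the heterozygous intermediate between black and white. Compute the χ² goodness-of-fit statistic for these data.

12.081

With incomplete dominance, a heterozygote × heterozygote cross gives a 1:2:1 phenotypic ratio.
Under the 1:2:1 hypothesis (Σ ratio = 4, N = 559):
  black: 559 × 1/4 = 139.75
  blue: 559 × 2/4 = 279.5
  white: 559 × 1/4 = 139.75
χ² = Σ (O − E)² / E
  black: (170 − 139.75)² / 139.75 = 6.5479
  blue: (277 − 279.5)² / 279.5 = 0.0224
  white: (112 − 139.75)² / 139.75 = 5.5103
χ² = 6.5479 + 0.0224 + 5.5103 = 12.0806 ≈ 12.081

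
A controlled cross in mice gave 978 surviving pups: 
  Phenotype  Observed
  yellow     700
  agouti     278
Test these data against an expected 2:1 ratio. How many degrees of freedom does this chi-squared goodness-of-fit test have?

1

A goodness-of-fit test with 2 phenotype classes has df = 2 − 1 = 1.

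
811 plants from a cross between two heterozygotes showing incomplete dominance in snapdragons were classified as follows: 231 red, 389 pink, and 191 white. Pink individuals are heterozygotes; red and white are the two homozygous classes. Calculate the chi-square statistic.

With incomplete dominance, a heterozygote × heterozygote cross gives a 1:2:1 phenotypic ratio.
Under the 1:2:1 hypothesis (Σ ratio = 4, N = 811):
  red: 811 × 1/4 = 202.75
  pink: 811 × 2/4 = 405.5
  white: 811 × 1/4 = 202.75
χ² = Σ (O − E)² / E
  red: (231 − 202.75)² / 202.75 = 3.9362
  pink: (389 − 405.5)² / 405.5 = 0.6714
  white: (191 − 202.75)² / 202.75 = 0.6809
χ² = 3.9362 + 0.6714 + 0.6809 = 5.2885 ≈ 5.289

5.289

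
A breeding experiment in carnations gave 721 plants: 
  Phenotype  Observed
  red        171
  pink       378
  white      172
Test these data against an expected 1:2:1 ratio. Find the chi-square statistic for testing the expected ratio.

1.702

Expected counts for N = 721 under a 1:2:1 ratio (total parts = 4):
  red: 721 × 1/4 = 180.25
  pink: 721 × 2/4 = 360.5
  white: 721 × 1/4 = 180.25
χ² = Σ (O − E)² / E
  red: (171 − 180.25)² / 180.25 = 0.4747
  pink: (378 − 360.5)² / 360.5 = 0.8495
  white: (172 − 180.25)² / 180.25 = 0.3776
χ² = 0.4747 + 0.8495 + 0.3776 = 1.7018 ≈ 1.702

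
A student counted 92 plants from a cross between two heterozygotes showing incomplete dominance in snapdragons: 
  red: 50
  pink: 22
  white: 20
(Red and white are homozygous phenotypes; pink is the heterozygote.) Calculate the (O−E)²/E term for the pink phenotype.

12.522

With incomplete dominance, a heterozygote × heterozygote cross gives a 1:2:1 phenotypic ratio.
The 1:2:1 ratio has 4 parts, so with N = 92 the expected counts are:
  red: 92 × 1/4 = 23
  pink: 92 × 2/4 = 46
  white: 92 × 1/4 = 23
Contribution of pink: (22 − 46)² / 46 = 12.5217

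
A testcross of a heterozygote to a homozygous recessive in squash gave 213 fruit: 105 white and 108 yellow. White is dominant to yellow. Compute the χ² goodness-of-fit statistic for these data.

0.042

A testcross of a heterozygote (Aa × aa) gives a 1:1 phenotypic ratio.
Expected counts for N = 213 under a 1:1 ratio (total parts = 2):
  white: 213 × 1/2 = 106.5
  yellow: 213 × 1/2 = 106.5
χ² = Σ (O − E)² / E
  white: (105 − 106.5)² / 106.5 = 0.0211
  yellow: (108 − 106.5)² / 106.5 = 0.0211
χ² = 0.0211 + 0.0211 = 0.0422 ≈ 0.042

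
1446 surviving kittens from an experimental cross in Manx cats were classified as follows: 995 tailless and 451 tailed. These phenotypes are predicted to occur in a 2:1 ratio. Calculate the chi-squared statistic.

2.991

Under the 2:1 hypothesis (Σ ratio = 3, N = 1446):
  tailless: 1446 × 2/3 = 964
  tailed: 1446 × 1/3 = 482
χ² = Σ (O − E)² / E
  tailless: (995 − 964)² / 964 = 0.9969
  tailed: (451 − 482)² / 482 = 1.9938
χ² = 0.9969 + 1.9938 = 2.9907 ≈ 2.991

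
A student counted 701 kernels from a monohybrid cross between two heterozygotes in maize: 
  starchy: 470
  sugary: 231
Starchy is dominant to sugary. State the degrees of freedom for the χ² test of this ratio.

1

For a monohybrid cross between heterozygotes with complete dominance, the expected phenotypic ratio is 3:1.
A goodness-of-fit test with 2 phenotype classes has df = 2 − 1 = 1.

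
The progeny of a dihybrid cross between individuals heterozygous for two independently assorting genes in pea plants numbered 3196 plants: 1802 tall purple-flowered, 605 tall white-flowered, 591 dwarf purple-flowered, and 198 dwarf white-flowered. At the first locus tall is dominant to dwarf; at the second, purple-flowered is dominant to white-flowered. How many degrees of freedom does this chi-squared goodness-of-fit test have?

3

A dihybrid F₂ with independent assortment and complete dominance at both loci gives a 9:3:3:1 phenotypic ratio.
A goodness-of-fit test with 4 phenotype classes has df = 4 − 1 = 3.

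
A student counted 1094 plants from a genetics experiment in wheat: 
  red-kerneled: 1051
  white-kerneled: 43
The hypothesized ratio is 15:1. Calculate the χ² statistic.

10.045

Under the 15:1 hypothesis (Σ ratio = 16, N = 1094):
  red-kerneled: 1094 × 15/16 = 1025.625
  white-kerneled: 1094 × 1/16 = 68.375
χ² = Σ (O − E)² / E
  red-kerneled: (1051 − 1025.625)² / 1025.625 = 0.6278
  white-kerneled: (43 − 68.375)² / 68.375 = 9.4170
χ² = 0.6278 + 9.4170 = 10.0448 ≈ 10.045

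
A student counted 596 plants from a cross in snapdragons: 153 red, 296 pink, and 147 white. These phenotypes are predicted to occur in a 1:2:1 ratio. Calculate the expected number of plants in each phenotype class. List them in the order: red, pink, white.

Total ratio parts = 4. Expected numbers out of 596:
  red: 596 × 1/4 = 149
  pink: 596 × 2/4 = 298
  white: 596 × 1/4 = 149

149, 298, 149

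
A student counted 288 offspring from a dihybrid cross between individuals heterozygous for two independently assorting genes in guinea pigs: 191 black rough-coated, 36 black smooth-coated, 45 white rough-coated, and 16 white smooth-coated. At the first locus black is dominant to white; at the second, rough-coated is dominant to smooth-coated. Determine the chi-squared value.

12.914

A dihybrid F₂ with independent assortment and complete dominance at both loci gives a 9:3:3:1 phenotypic ratio.
Expected counts for N = 288 under a 9:3:3:1 ratio (total parts = 16):
  black rough-coated: 288 × 9/16 = 162
  black smooth-coated: 288 × 3/16 = 54
  white rough-coated: 288 × 3/16 = 54
  white smooth-coated: 288 × 1/16 = 18
χ² = Σ (O − E)² / E
  black rough-coated: (191 − 162)² / 162 = 5.1914
  black smooth-coated: (36 − 54)² / 54 = 6.0000
  white rough-coated: (45 − 54)² / 54 = 1.5000
  white smooth-coated: (16 − 18)² / 18 = 0.2222
χ² = 5.1914 + 6.0000 + 1.5000 + 0.2222 = 12.9136 ≈ 12.914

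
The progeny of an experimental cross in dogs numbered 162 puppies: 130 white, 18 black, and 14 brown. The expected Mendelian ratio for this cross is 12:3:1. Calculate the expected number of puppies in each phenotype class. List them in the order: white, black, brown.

121.5, 30.375, 10.125

Expected counts for N = 162 under a 12:3:1 ratio (total parts = 16):
  white: 162 × 12/16 = 121.5
  black: 162 × 3/16 = 30.375
  brown: 162 × 1/16 = 10.125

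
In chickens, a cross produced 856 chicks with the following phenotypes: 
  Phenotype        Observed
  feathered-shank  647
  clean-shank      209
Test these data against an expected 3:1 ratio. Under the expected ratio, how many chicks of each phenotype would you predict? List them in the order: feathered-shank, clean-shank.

The 3:1 ratio has 4 parts, so with N = 856 the expected counts are:
  feathered-shank: 856 × 3/4 = 642
  clean-shank: 856 × 1/4 = 214

642, 214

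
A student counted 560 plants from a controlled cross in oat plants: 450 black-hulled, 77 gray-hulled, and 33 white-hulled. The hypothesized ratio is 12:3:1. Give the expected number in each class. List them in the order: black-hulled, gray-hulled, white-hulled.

420, 105, 35

Under the 12:3:1 hypothesis (Σ ratio = 16, N = 560):
  black-hulled: 560 × 12/16 = 420
  gray-hulled: 560 × 3/16 = 105
  white-hulled: 560 × 1/16 = 35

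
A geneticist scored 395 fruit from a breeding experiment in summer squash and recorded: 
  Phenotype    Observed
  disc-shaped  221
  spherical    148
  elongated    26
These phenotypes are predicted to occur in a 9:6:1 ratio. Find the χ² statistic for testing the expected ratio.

0.076

Total ratio parts = 16. Expected numbers out of 395:
  disc-shaped: 395 × 9/16 = 222.1875
  spherical: 395 × 6/16 = 148.125
  elongated: 395 × 1/16 = 24.6875
χ² = Σ (O − E)² / E
  disc-shaped: (221 − 222.1875)² / 222.1875 = 0.0063
  spherical: (148 − 148.125)² / 148.125 = 0.0001
  elongated: (26 − 24.6875)² / 24.6875 = 0.0698
χ² = 0.0063 + 0.0001 + 0.0698 = 0.0762 ≈ 0.076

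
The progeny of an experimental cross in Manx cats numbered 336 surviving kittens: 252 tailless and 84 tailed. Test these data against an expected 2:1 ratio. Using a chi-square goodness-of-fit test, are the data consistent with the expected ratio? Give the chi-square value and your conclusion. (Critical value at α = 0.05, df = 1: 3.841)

Under the 2:1 hypothesis (Σ ratio = 3, N = 336):
  tailless: 336 × 2/3 = 224
  tailed: 336 × 1/3 = 112
χ² = Σ (O − E)² / E
  tailless: (252 − 224)² / 224 = 3.5000
  tailed: (84 − 112)² / 112 = 7.0000
χ² = 3.5000 + 7.0000 = 10.500
Degrees of freedom = 2 − 1 = 1; critical value at α = 0.05 is 3.841.
Since 10.500 > 3.841, we reject the null hypothesis — the data do not fit the 2:1 ratio.

10.500; not consistent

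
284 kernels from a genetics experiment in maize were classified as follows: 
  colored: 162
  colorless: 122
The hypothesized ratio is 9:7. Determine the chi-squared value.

0.072

The 9:7 ratio has 16 parts, so with N = 284 the expected counts are:
  colored: 284 × 9/16 = 159.75
  colorless: 284 × 7/16 = 124.25
χ² = Σ (O − E)² / E
  colored: (162 − 159.75)² / 159.75 = 0.0317
  colorless: (122 − 124.25)² / 124.25 = 0.0407
χ² = 0.0317 + 0.0407 = 0.0724 ≈ 0.072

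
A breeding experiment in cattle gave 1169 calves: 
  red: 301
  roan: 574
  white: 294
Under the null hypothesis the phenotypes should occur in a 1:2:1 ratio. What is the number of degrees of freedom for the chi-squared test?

A goodness-of-fit test with 3 phenotype classes has df = 3 − 1 = 2.

2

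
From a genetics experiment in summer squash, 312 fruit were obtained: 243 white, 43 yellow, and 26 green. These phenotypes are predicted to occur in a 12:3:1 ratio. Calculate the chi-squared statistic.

6.620

Under the 12:3:1 hypothesis (Σ ratio = 16, N = 312):
  white: 312 × 12/16 = 234
  yellow: 312 × 3/16 = 58.5
  green: 312 × 1/16 = 19.5
χ² = Σ (O − E)² / E
  white: (243 − 234)² / 234 = 0.3462
  yellow: (43 − 58.5)² / 58.5 = 4.1068
  green: (26 − 19.5)² / 19.5 = 2.1667
χ² = 0.3462 + 4.1068 + 2.1667 = 6.6197 ≈ 6.620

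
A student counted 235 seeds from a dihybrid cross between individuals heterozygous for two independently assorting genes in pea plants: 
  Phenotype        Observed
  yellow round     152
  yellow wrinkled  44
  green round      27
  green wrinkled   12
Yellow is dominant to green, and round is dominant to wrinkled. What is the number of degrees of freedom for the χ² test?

3

A dihybrid F₂ with independent assortment and complete dominance at both loci gives a 9:3:3:1 phenotypic ratio.
A goodness-of-fit test with 4 phenotype classes has df = 4 − 1 = 3.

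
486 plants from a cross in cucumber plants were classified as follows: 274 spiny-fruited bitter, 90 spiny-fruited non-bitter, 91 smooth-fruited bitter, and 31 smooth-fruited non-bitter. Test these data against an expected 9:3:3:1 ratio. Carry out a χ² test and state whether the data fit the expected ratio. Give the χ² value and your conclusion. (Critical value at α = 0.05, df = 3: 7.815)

0.028; consistent

Expected counts for N = 486 under a 9:3:3:1 ratio (total parts = 16):
  spiny-fruited bitter: 486 × 9/16 = 273.375
  spiny-fruited non-bitter: 486 × 3/16 = 91.125
  smooth-fruited bitter: 486 × 3/16 = 91.125
  smooth-fruited non-bitter: 486 × 1/16 = 30.375
χ² = Σ (O − E)² / E
  spiny-fruited bitter: (274 − 273.375)² / 273.375 = 0.0014
  spiny-fruited non-bitter: (90 − 91.125)² / 91.125 = 0.0139
  smooth-fruited bitter: (91 − 91.125)² / 91.125 = 0.0002
  smooth-fruited non-bitter: (31 − 30.375)² / 30.375 = 0.0129
χ² = 0.0014 + 0.0139 + 0.0002 + 0.0129 = 0.0284 ≈ 0.028
Degrees of freedom = 4 − 1 = 3; critical value at α = 0.05 is 7.815.
Since 0.028 < 7.815, we fail to reject the null hypothesis — the data are consistent with the 9:3:3:1 ratio.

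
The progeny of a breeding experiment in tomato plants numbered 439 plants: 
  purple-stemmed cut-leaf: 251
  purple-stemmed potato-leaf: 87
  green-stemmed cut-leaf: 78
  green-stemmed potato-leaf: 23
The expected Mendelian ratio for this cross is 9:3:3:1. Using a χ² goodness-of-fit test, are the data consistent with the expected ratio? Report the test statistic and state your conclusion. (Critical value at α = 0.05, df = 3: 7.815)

1.277; consistent

Expected counts for N = 439 under a 9:3:3:1 ratio (total parts = 16):
  purple-stemmed cut-leaf: 439 × 9/16 = 246.9375
  purple-stemmed potato-leaf: 439 × 3/16 = 82.3125
  green-stemmed cut-leaf: 439 × 3/16 = 82.3125
  green-stemmed potato-leaf: 439 × 1/16 = 27.4375
χ² = Σ (O − E)² / E
  purple-stemmed cut-leaf: (251 − 246.9375)² / 246.9375 = 0.0668
  purple-stemmed potato-leaf: (87 − 82.3125)² / 82.3125 = 0.2669
  green-stemmed cut-leaf: (78 − 82.3125)² / 82.3125 = 0.2259
  green-stemmed potato-leaf: (23 − 27.4375)² / 27.4375 = 0.7177
χ² = 0.0668 + 0.2669 + 0.2259 + 0.7177 = 1.2773 ≈ 1.277
Degrees of freedom = 4 − 1 = 3; critical value at α = 0.05 is 7.815.
Since 1.277 < 7.815, we fail to reject the null hypothesis — the data are consistent with the 9:3:3:1 ratio.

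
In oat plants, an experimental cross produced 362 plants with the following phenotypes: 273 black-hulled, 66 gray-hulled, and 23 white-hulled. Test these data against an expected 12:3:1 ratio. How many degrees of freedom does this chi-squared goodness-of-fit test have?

2

A goodness-of-fit test with 3 phenotype classes has df = 3 − 1 = 2.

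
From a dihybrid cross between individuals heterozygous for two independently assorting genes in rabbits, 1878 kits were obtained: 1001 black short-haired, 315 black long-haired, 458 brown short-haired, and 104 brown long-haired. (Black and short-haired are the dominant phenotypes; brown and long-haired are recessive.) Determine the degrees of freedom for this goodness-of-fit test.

A dihybrid F₂ with independent assortment and complete dominance at both loci gives a 9:3:3:1 phenotypic ratio.
A goodness-of-fit test with 4 phenotype classes has df = 4 − 1 = 3.

3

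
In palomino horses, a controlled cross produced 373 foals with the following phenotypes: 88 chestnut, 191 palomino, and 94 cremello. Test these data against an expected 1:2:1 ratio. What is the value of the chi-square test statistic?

0.410

Under the 1:2:1 hypothesis (Σ ratio = 4, N = 373):
  chestnut: 373 × 1/4 = 93.25
  palomino: 373 × 2/4 = 186.5
  cremello: 373 × 1/4 = 93.25
χ² = Σ (O − E)² / E
  chestnut: (88 − 93.25)² / 93.25 = 0.2956
  palomino: (191 − 186.5)² / 186.5 = 0.1086
  cremello: (94 − 93.25)² / 93.25 = 0.0060
χ² = 0.2956 + 0.1086 + 0.0060 = 0.4102 ≈ 0.410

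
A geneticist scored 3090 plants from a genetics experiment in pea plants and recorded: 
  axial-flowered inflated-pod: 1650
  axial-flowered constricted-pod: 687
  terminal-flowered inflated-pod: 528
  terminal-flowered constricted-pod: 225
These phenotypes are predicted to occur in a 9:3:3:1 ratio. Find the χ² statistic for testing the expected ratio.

34.277

Total ratio parts = 16. Expected numbers out of 3090:
  axial-flowered inflated-pod: 3090 × 9/16 = 1738.125
  axial-flowered constricted-pod: 3090 × 3/16 = 579.375
  terminal-flowered inflated-pod: 3090 × 3/16 = 579.375
  terminal-flowered constricted-pod: 3090 × 1/16 = 193.125
χ² = Σ (O − E)² / E
  axial-flowered inflated-pod: (1650 − 1738.125)² / 1738.125 = 4.4680
  axial-flowered constricted-pod: (687 − 579.375)² / 579.375 = 19.9925
  terminal-flowered inflated-pod: (528 − 579.375)² / 579.375 = 4.5556
  terminal-flowered constricted-pod: (225 − 193.125)² / 193.125 = 5.2609
χ² = 4.4680 + 19.9925 + 4.5556 + 5.2609 = 34.277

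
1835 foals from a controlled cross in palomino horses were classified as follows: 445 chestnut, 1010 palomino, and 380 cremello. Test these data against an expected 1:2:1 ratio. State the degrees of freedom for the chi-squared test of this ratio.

A goodness-of-fit test with 3 phenotype classes has df = 3 − 1 = 2.

2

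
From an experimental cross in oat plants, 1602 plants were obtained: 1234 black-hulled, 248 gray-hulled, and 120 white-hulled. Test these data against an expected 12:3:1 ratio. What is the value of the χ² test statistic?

13.957

Total ratio parts = 16. Expected numbers out of 1602:
  black-hulled: 1602 × 12/16 = 1201.5
  gray-hulled: 1602 × 3/16 = 300.375
  white-hulled: 1602 × 1/16 = 100.125
χ² = Σ (O − E)² / E
  black-hulled: (1234 − 1201.5)² / 1201.5 = 0.8791
  gray-hulled: (248 − 300.375)² / 300.375 = 9.1324
  white-hulled: (120 − 100.125)² / 100.125 = 3.9452
χ² = 0.8791 + 9.1324 + 3.9452 = 13.9567 ≈ 13.957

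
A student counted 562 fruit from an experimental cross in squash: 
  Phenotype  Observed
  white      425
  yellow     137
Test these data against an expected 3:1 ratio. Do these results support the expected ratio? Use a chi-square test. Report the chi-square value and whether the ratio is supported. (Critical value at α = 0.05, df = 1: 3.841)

0.116; consistent

Total ratio parts = 4. Expected numbers out of 562:
  white: 562 × 3/4 = 421.5
  yellow: 562 × 1/4 = 140.5
χ² = Σ (O − E)² / E
  white: (425 − 421.5)² / 421.5 = 0.0291
  yellow: (137 − 140.5)² / 140.5 = 0.0872
χ² = 0.0291 + 0.0872 = 0.1163 ≈ 0.116
Degrees of freedom = 2 − 1 = 1; critical value at α = 0.05 is 3.841.
Since 0.116 < 3.841, we fail to reject the null hypothesis — the data are consistent with the 3:1 ratio.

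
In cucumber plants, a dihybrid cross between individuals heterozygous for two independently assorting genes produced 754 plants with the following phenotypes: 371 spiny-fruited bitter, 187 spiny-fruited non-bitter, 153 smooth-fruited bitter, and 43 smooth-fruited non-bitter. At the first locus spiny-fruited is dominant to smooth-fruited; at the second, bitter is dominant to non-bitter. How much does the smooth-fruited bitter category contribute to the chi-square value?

A dihybrid F₂ with independent assortment and complete dominance at both loci gives a 9:3:3:1 phenotypic ratio.
The 9:3:3:1 ratio has 16 parts, so with N = 754 the expected counts are:
  spiny-fruited bitter: 754 × 9/16 = 424.125
  spiny-fruited non-bitter: 754 × 3/16 = 141.375
  smooth-fruited bitter: 754 × 3/16 = 141.375
  smooth-fruited non-bitter: 754 × 1/16 = 47.125
Contribution of smooth-fruited bitter: (153 − 141.375)² / 141.375 = 0.9559

0.956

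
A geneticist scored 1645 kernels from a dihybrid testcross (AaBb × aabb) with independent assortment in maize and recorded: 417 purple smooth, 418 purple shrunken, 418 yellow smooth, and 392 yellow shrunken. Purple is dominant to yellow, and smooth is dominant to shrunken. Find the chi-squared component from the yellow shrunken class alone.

0.901

A dihybrid testcross with independent assortment gives a 1:1:1:1 ratio.
The 1:1:1:1 ratio has 4 parts, so with N = 1645 the expected counts are:
  purple smooth: 1645 × 1/4 = 411.25
  purple shrunken: 1645 × 1/4 = 411.25
  yellow smooth: 1645 × 1/4 = 411.25
  yellow shrunken: 1645 × 1/4 = 411.25
Contribution of yellow shrunken: (392 − 411.25)² / 411.25 = 0.9011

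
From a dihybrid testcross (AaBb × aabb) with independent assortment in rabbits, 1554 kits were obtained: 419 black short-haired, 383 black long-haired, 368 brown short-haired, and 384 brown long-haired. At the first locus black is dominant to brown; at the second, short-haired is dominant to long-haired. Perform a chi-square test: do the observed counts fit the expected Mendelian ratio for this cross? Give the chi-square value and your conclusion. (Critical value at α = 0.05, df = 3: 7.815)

3.606; consistent

A dihybrid testcross with independent assortment gives a 1:1:1:1 ratio.
Expected counts for N = 1554 under a 1:1:1:1 ratio (total parts = 4):
  black short-haired: 1554 × 1/4 = 388.5
  black long-haired: 1554 × 1/4 = 388.5
  brown short-haired: 1554 × 1/4 = 388.5
  brown long-haired: 1554 × 1/4 = 388.5
χ² = Σ (O − E)² / E
  black short-haired: (419 − 388.5)² / 388.5 = 2.3945
  black long-haired: (383 − 388.5)² / 388.5 = 0.0779
  brown short-haired: (368 − 388.5)² / 388.5 = 1.0817
  brown long-haired: (384 − 388.5)² / 388.5 = 0.0521
χ² = 2.3945 + 0.0779 + 1.0817 + 0.0521 = 3.6062 ≈ 3.606
Degrees of freedom = 4 − 1 = 3; critical value at α = 0.05 is 7.815.
Since 3.606 < 7.815, we fail to reject the null hypothesis — the data are consistent with the 1:1:1:1 ratio.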